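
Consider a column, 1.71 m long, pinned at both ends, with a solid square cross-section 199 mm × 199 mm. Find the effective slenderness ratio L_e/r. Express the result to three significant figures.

λ ≈ 29.8

For a square r = a/√12 = 199/√12 = 57.45 mm
L_e = K·L = 1 × 1.71 m = 1.710 m = 1710.0 mm
λ = L_e / r_min = 1710.0 / 57.45 = 29.8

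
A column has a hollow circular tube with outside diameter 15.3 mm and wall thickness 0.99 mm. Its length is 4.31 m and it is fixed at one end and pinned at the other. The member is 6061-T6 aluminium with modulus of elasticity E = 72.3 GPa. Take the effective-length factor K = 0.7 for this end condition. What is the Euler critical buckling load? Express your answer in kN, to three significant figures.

P_cr ≈ 0.0897 kN

Inner diameter d_i = 15.3 − 2×0.99 = 13.32 mm
I = π(d_o⁴ − d_i⁴)/64 = π(15.3⁴ − 13.32⁴)/64 = 1.145×10^3 mm⁴
I = 1.145×10^3 mm⁴ = 1.145×10^-9 m⁴
Effective length L_e = K·L = 0.7 × 4.31 = 3.017 m
P_cr = π²EI / L_e² = π² × 72.3×10⁹ × 1.145×10^-9 / 3.017² = 89.74 N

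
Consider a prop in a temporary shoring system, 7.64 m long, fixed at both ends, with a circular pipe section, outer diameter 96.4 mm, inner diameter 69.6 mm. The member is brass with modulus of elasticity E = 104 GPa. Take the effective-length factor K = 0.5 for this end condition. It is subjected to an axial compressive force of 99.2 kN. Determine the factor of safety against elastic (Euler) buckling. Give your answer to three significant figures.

d_o = 96.4 mm, d_i = 69.6 mm
I = π(d_o⁴ − d_i⁴)/64 = π(96.4⁴ − 69.60⁴)/64 = 3.087×10^6 mm⁴
I = 3.087×10^6 mm⁴ = 3.087×10^-6 m⁴
Effective length L_e = K·L = 0.5 × 7.64 = 3.820 m
P_cr = π²EI / L_e² = π² × 104×10⁹ × 3.087×10^-6 / 3.820² = 2.172×10^5 N
Factor of safety n = P_cr / P = 217.16 / 99.2 = 2.19

n ≈ 2.19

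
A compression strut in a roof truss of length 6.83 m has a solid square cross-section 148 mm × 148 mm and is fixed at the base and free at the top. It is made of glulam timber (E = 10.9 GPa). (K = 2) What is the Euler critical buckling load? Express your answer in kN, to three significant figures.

P_cr ≈ 23.1 kN

I = a⁴/12 = 148⁴/12 = 3.998×10^7 mm⁴
I = 3.998×10^7 mm⁴ = 3.998×10^-5 m⁴
Effective length L_e = K·L = 2 × 6.83 = 13.66 m
P_cr = π²EI / L_e² = π² × 10.9×10⁹ × 3.998×10^-5 / 13.66² = 2.305×10^4 N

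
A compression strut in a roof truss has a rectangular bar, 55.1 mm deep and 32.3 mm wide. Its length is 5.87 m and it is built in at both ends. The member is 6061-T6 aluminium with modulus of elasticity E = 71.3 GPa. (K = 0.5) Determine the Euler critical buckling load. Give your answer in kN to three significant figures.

Buckling occurs about the weak axis: I_min = h·b³/12 with b = 32.3 mm (the shorter side).
I_min = 55.1×32.3³/12 = 1.547×10^5 mm⁴
I = 1.547×10^5 mm⁴ = 1.547×10^-7 m⁴
Effective length L_e = K·L = 0.5 × 5.87 = 2.935 m
P_cr = π²EI / L_e² = π² × 71.3×10⁹ × 1.547×10^-7 / 2.935² = 1.264×10^4 N

P_cr ≈ 12.6 kN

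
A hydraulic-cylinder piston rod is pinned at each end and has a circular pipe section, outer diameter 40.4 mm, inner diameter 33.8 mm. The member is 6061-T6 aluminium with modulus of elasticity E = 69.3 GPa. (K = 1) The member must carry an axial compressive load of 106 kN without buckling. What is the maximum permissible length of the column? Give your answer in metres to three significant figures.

L_max ≈ 0.656 m

d_o = 40.4 mm, d_i = 33.8 mm
I = π(d_o⁴ − d_i⁴)/64 = π(40.4⁴ − 33.80⁴)/64 = 6.670×10^4 mm⁴
I = 6.670×10^-8 m⁴
At the buckling limit P_cr = P = 1.060×10^5 N
From P_cr = π²EI/(K·L)²:  L = (1/K)·√(π²EI/P_cr) = (1/1)·√(π²×6.93×10^10×6.670×10^-8/1.060×10^5)
L = 0.656 m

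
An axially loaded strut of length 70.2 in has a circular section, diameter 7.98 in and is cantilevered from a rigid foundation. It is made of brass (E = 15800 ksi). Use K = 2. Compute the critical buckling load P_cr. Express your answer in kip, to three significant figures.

I = πd⁴/64 = π×7.98⁴/64 = 199.1 in⁴
Effective length L_e = K·L = 2 × 70.2 = 140.4 in
P_cr = π²EI / L_e² = π² × 15800×10³ × 199.1 / 140.4² = 1.575×10^6 lb

P_cr ≈ 1570 kip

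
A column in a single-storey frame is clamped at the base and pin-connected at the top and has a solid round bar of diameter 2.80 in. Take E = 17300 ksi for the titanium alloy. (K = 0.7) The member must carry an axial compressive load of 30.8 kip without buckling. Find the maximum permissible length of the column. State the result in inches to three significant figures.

I = πd⁴/64 = π×2.80⁴/64 = 3.017 in⁴
At the buckling limit P_cr = P = 3.080×10^4 lb
From P_cr = π²EI/(K·L)²:  L = (1/K)·√(π²EI/P_cr) = (1/0.7)·√(π²×1.73×10^7×3.017/3.080×10^4)
L = 185 in

L_max ≈ 185 in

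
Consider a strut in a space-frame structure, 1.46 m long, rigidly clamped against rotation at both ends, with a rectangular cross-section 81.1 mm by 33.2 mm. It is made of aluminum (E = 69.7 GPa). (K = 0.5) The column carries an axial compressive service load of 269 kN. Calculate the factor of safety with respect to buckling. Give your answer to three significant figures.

Buckling occurs about the weak axis: I_min = h·b³/12 with b = 33.2 mm (the shorter side).
I_min = 81.1×33.2³/12 = 2.473×10^5 mm⁴
I = 2.473×10^5 mm⁴ = 2.473×10^-7 m⁴
Effective length L_e = K·L = 0.5 × 1.46 = 0.7300 m
P_cr = π²EI / L_e² = π² × 69.7×10⁹ × 2.473×10^-7 / 0.7300² = 3.193×10^5 N
Factor of safety n = P_cr / P = 319.26 / 269 = 1.19

n ≈ 1.19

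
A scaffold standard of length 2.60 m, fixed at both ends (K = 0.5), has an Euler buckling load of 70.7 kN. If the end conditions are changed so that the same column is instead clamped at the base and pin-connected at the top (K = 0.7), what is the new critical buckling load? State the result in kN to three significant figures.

P_cr ≈ 36.1 kN

P_cr ∝ 1/K², so P_cr,new = P_cr,old × (K_old/K_new)² = 70.7 × (0.5/0.7)²
= 70.7 × 0.5102 = 36.1 kN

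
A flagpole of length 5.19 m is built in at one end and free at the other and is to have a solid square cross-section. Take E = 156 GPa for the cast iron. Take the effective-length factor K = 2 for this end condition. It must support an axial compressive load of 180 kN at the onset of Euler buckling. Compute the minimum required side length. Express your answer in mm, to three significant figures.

L_e = K·L = 2 × 5.19 = 10.38 m
Required I = P_cr·L_e²/(π²E) = 1.800×10^5 × 10.38² / (π² × 1.56×10^11) = 1.260×10^-5 m⁴
I_req = 1.260×10^7 mm⁴
Solid square: I = a⁴/12  ⇒  a = (12I)^(1/4) = (12×1.260×10^7)^(1/4) = 111 mm

a ≈ 111 mm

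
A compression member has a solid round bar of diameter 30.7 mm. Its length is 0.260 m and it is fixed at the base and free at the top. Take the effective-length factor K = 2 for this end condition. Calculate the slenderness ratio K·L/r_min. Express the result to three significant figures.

For a solid circle r = d/4 = 30.7/4 = 7.675 mm
L_e = K·L = 2 × 0.260 m = 0.5200 m = 520.00 mm
λ = L_e / r_min = 520.00 / 7.675 = 67.8

λ ≈ 67.8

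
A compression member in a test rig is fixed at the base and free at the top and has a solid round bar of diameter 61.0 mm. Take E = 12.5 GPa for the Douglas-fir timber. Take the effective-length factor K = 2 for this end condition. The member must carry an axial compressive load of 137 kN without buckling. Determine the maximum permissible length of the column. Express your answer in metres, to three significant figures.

I = πd⁴/64 = π×61.0⁴/64 = 6.797×10^5 mm⁴
I = 6.797×10^-7 m⁴
At the buckling limit P_cr = P = 1.370×10^5 N
From P_cr = π²EI/(K·L)²:  L = (1/K)·√(π²EI/P_cr) = (1/2)·√(π²×1.25×10^10×6.797×10^-7/1.370×10^5)
L = 0.391 m

L_max ≈ 0.391 m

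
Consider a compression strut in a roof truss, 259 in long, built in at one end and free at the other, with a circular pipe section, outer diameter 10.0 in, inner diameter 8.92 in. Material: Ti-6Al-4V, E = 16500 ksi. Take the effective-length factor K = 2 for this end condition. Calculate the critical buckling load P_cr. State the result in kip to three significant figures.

d_o = 10.0 in, d_i = 8.92 in
I = π(d_o⁴ − d_i⁴)/64 = π(10.0⁴ − 8.920⁴)/64 = 180.1 in⁴
Effective length L_e = K·L = 2 × 259 = 518.0 in
P_cr = π²EI / L_e² = π² × 16500×10³ × 180.1 / 518.0² = 1.093×10^5 lb

P_cr ≈ 109 kip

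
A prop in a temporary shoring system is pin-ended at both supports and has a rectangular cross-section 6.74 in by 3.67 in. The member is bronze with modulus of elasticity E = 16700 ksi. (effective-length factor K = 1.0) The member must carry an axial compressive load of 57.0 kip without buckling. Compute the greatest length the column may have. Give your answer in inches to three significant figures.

L_max ≈ 283 in

Buckling occurs about the weak axis: I_min = h·b³/12 with b = 3.67 in (the shorter side).
I_min = 6.74×3.67³/12 = 27.76 in⁴
At the buckling limit P_cr = P = 5.700×10^4 lb
From P_cr = π²EI/(K·L)²:  L = (1/K)·√(π²EI/P_cr) = (1/1)·√(π²×1.67×10^7×27.76/5.700×10^4)
L = 283 in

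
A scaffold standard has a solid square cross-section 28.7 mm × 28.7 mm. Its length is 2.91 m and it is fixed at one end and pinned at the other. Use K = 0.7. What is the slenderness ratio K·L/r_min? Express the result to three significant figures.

λ ≈ 246

I = a⁴/12 = 28.7⁴/12 = 5.654×10^4 mm⁴
A = 823.7 mm²;  r_min = √(I/A) = √(5.654×10^4/823.7) = 8.285 mm
L_e = K·L = 0.7 × 2.91 m = 2.037 m = 2037.0 mm
λ = L_e / r_min = 2037.0 / 8.285 = 246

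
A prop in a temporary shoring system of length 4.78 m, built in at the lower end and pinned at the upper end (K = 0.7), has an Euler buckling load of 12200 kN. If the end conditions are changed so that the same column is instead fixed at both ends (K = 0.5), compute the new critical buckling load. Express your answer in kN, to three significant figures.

P_cr ≈ 23900 kN

P_cr ∝ 1/K², so P_cr,new = P_cr,old × (K_old/K_new)² = 12200 × (0.7/0.5)²
= 12200 × 1.960 = 23900 kN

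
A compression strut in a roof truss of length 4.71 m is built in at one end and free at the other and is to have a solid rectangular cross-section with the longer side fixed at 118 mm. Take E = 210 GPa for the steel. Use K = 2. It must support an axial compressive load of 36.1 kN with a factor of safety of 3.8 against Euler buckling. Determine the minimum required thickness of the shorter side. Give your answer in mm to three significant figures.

Required P_cr = n·P = 3.8 × 36.1 = 137.2 kN
L_e = K·L = 2 × 4.71 = 9.420 m
Required I = P_cr·L_e²/(π²E) = 1.372×10^5 × 9.420² / (π² × 2.10×10^11) = 5.873×10^-6 m⁴
I_req = 5.873×10^6 mm⁴
Rectangle, weak axis: I_min = h·b³/12 with h = 118 mm fixed  ⇒  b = (12I/h)^(1/3) = 84.2 mm

b ≈ 84.2 mm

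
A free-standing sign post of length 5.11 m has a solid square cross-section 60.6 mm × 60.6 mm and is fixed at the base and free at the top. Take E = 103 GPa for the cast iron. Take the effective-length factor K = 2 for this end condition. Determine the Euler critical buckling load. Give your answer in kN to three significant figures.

P_cr ≈ 10.9 kN

I = a⁴/12 = 60.6⁴/12 = 1.124×10^6 mm⁴
I = 1.124×10^6 mm⁴ = 1.124×10^-6 m⁴
Effective length L_e = K·L = 2 × 5.11 = 10.22 m
P_cr = π²EI / L_e² = π² × 103×10⁹ × 1.124×10^-6 / 10.22² = 1.094×10^4 N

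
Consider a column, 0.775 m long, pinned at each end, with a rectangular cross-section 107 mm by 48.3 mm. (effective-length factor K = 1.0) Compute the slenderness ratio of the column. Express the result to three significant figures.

For a rectangle r_min = b/√12 = 48.3/√12 = 13.94 mm
L_e = K·L = 1 × 0.775 m = 0.7750 m = 775.00 mm
λ = L_e / r_min = 775.00 / 13.94 = 55.6

λ ≈ 55.6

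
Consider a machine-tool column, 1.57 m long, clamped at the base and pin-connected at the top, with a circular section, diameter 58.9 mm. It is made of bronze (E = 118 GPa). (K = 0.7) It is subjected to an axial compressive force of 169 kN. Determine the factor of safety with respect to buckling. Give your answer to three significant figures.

I = πd⁴/64 = π×58.9⁴/64 = 5.908×10^5 mm⁴
I = 5.908×10^5 mm⁴ = 5.908×10^-7 m⁴
Effective length L_e = K·L = 0.7 × 1.57 = 1.099 m
P_cr = π²EI / L_e² = π² × 118×10⁹ × 5.908×10^-7 / 1.099² = 5.697×10^5 N
Factor of safety n = P_cr / P = 569.66 / 169 = 3.37

n ≈ 3.37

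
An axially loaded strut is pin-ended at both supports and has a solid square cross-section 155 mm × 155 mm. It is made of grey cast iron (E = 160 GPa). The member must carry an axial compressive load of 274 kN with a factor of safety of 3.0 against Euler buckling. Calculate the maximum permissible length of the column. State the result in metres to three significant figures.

I = a⁴/12 = 155⁴/12 = 4.810×10^7 mm⁴
I = 4.810×10^-5 m⁴
Required critical load P_cr = n·P = 3.0 × 274 = 822.0 kN = 8.220×10^5 N
From P_cr = π²EI/(K·L)²:  L = (1/K)·√(π²EI/P_cr) = (1/1)·√(π²×1.60×10^11×4.810×10^-5/8.220×10^5)
L = 9.61 m

L_max ≈ 9.61 m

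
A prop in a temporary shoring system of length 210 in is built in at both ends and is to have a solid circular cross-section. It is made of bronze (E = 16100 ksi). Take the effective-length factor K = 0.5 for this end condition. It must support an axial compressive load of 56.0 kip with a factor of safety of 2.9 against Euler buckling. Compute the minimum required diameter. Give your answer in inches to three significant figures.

Required P_cr = n·P = 2.9 × 56.0 = 162.4 kip
L_e = K·L = 0.5 × 210 = 105.0 in
Required I = P_cr·L_e²/(π²E) = 1.624×10^5 × 105.0² / (π² × 1.61×10^7) = 11.27 in⁴
Solid circle: I = πd⁴/64  ⇒  d = (64I/π)^(1/4) = (64×11.27/π)^(1/4) = 3.89 in

d ≈ 3.89 in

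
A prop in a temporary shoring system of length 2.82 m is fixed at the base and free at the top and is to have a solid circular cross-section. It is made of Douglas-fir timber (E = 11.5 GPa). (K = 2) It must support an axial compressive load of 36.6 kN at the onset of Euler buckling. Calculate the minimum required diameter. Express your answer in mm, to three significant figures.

L_e = K·L = 2 × 2.82 = 5.640 m
Required I = P_cr·L_e²/(π²E) = 3.660×10^4 × 5.640² / (π² × 1.15×10^10) = 1.026×10^-5 m⁴
I_req = 1.026×10^7 mm⁴
Solid circle: I = πd⁴/64  ⇒  d = (64I/π)^(1/4) = (64×1.026×10^7/π)^(1/4) = 120 mm

d ≈ 120 mm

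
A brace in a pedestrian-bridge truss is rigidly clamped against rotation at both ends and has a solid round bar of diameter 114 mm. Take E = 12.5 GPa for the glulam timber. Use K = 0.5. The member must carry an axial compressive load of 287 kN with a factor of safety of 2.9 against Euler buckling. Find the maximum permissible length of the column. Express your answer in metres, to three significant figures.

I = πd⁴/64 = π×114⁴/64 = 8.291×10^6 mm⁴
I = 8.291×10^-6 m⁴
Required critical load P_cr = n·P = 2.9 × 287 = 832.3 kN = 8.323×10^5 N
From P_cr = π²EI/(K·L)²:  L = (1/K)·√(π²EI/P_cr) = (1/0.5)·√(π²×1.25×10^10×8.291×10^-6/8.323×10^5)
L = 2.22 m

L_max ≈ 2.22 m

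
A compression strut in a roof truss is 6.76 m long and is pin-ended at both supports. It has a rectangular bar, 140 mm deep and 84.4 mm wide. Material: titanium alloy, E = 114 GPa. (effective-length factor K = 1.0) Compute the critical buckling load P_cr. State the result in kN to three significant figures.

Buckling occurs about the weak axis: I_min = h·b³/12 with b = 84.4 mm (the shorter side).
I_min = 140×84.4³/12 = 7.014×10^6 mm⁴
I = 7.014×10^6 mm⁴ = 7.014×10^-6 m⁴
Effective length L_e = K·L = 1 × 6.76 = 6.760 m
P_cr = π²EI / L_e² = π² × 114×10⁹ × 7.014×10^-6 / 6.760² = 1.727×10^5 N

P_cr ≈ 173 kN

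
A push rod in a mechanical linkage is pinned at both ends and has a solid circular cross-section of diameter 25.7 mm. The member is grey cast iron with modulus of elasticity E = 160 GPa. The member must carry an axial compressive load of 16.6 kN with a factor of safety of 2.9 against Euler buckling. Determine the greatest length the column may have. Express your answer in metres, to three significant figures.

L_max ≈ 0.838 m

I = πd⁴/64 = π×25.7⁴/64 = 2.141×10^4 mm⁴
I = 2.141×10^-8 m⁴
Required critical load P_cr = n·P = 2.9 × 16.6 = 48.14 kN = 4.814×10^4 N
From P_cr = π²EI/(K·L)²:  L = (1/K)·√(π²EI/P_cr) = (1/1)·√(π²×1.60×10^11×2.141×10^-8/4.814×10^4)
L = 0.838 m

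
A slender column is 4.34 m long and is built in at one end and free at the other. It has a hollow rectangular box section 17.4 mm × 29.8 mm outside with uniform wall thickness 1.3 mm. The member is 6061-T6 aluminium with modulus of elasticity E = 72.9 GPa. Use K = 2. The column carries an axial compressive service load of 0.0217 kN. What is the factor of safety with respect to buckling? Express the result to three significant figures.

n ≈ 2.52

Inner dimensions: h_i = 29.8 − 2×1.3 = 27.20 mm, b_i = 17.4 − 2×1.3 = 14.80 mm
Weak-axis I_min = (h_o·b_o³ − h_i·b_i³)/12 with b_o = 17.4, b_i = 14.80 mm (shorter outer/inner sides).
I_min = (29.8×17.4³ − 27.20×14.80³)/12 = 5.734×10^3 mm⁴
I = 5.734×10^3 mm⁴ = 5.734×10^-9 m⁴
Effective length L_e = K·L = 2 × 4.34 = 8.680 m
P_cr = π²EI / L_e² = π² × 72.9×10⁹ × 5.734×10^-9 / 8.680² = 54.76 N
Factor of safety n = P_cr / P = 0.054760 / 0.0217 = 2.52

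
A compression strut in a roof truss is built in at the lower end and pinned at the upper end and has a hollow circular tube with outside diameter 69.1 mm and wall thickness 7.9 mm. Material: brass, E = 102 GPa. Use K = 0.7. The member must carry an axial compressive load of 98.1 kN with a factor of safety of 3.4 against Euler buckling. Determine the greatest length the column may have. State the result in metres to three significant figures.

Inner diameter d_i = 69.1 − 2×7.9 = 53.30 mm
I = π(d_o⁴ − d_i⁴)/64 = π(69.1⁴ − 53.30⁴)/64 = 7.230×10^5 mm⁴
I = 7.230×10^-7 m⁴
Required critical load P_cr = n·P = 3.4 × 98.1 = 333.5 kN = 3.335×10^5 N
From P_cr = π²EI/(K·L)²:  L = (1/K)·√(π²EI/P_cr) = (1/0.7)·√(π²×1.02×10^11×7.230×10^-7/3.335×10^5)
L = 2.11 m

L_max ≈ 2.11 m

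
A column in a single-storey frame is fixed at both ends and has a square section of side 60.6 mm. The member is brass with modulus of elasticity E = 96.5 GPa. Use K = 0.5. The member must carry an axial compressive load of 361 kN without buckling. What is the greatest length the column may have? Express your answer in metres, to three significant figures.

I = a⁴/12 = 60.6⁴/12 = 1.124×10^6 mm⁴
I = 1.124×10^-6 m⁴
At the buckling limit P_cr = P = 3.610×10^5 N
From P_cr = π²EI/(K·L)²:  L = (1/K)·√(π²EI/P_cr) = (1/0.5)·√(π²×9.65×10^10×1.124×10^-6/3.610×10^5)
L = 3.44 m

L_max ≈ 3.44 m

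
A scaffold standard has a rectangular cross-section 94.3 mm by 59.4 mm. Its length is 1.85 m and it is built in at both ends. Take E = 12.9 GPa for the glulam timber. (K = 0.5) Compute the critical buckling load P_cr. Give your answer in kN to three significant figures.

P_cr ≈ 245 kN

Buckling occurs about the weak axis: I_min = h·b³/12 with b = 59.4 mm (the shorter side).
I_min = 94.3×59.4³/12 = 1.647×10^6 mm⁴
I = 1.647×10^6 mm⁴ = 1.647×10^-6 m⁴
Effective length L_e = K·L = 0.5 × 1.85 = 0.9250 m
P_cr = π²EI / L_e² = π² × 12.9×10⁹ × 1.647×10^-6 / 0.9250² = 2.451×10^5 N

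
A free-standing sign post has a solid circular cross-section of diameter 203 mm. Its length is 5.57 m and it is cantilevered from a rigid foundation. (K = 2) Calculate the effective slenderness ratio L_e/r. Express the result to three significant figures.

λ ≈ 220

For a solid circle r = d/4 = 203/4 = 50.75 mm
L_e = K·L = 2 × 5.57 m = 11.14 m = 11140 mm
λ = L_e / r_min = 11140 / 50.75 = 220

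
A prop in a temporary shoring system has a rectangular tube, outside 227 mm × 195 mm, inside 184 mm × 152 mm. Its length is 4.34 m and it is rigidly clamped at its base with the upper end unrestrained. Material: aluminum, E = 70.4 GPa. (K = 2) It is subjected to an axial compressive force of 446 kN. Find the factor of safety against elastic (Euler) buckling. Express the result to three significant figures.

n ≈ 1.79

Weak-axis I_min = (h_o·b_o³ − h_i·b_i³)/12 with b_o = 195, b_i = 152.0 mm (shorter outer/inner sides).
I_min = (227×195³ − 184.0×152.0³)/12 = 8.642×10^7 mm⁴
I = 8.642×10^7 mm⁴ = 8.642×10^-5 m⁴
Effective length L_e = K·L = 2 × 4.34 = 8.680 m
P_cr = π²EI / L_e² = π² × 70.4×10⁹ × 8.642×10^-5 / 8.680² = 7.970×10^5 N
Factor of safety n = P_cr / P = 796.95 / 446 = 1.79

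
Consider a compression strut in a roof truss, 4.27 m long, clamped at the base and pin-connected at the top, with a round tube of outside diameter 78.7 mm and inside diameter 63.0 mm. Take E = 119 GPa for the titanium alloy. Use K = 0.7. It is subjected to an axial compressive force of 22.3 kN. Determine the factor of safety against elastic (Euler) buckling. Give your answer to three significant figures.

n ≈ 6.54

d_o = 78.7 mm, d_i = 63.0 mm
I = π(d_o⁴ − d_i⁴)/64 = π(78.7⁴ − 63.00⁴)/64 = 1.110×10^6 mm⁴
I = 1.110×10^6 mm⁴ = 1.110×10^-6 m⁴
Effective length L_e = K·L = 0.7 × 4.27 = 2.989 m
P_cr = π²EI / L_e² = π² × 119×10⁹ × 1.110×10^-6 / 2.989² = 1.459×10^5 N
Factor of safety n = P_cr / P = 145.90 / 22.3 = 6.54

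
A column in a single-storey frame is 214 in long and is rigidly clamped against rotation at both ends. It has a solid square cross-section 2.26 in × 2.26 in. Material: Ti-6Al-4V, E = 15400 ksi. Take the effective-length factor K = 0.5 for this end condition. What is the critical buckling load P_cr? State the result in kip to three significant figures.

P_cr ≈ 28.9 kip

I = a⁴/12 = 2.26⁴/12 = 2.174 in⁴
Effective length L_e = K·L = 0.5 × 214 = 107.0 in
P_cr = π²EI / L_e² = π² × 15400×10³ × 2.174 / 107.0² = 2.886×10^4 lb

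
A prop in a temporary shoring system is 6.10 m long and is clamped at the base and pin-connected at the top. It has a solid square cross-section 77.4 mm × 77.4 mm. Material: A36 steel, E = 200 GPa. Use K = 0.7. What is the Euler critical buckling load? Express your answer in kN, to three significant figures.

P_cr ≈ 324 kN

I = a⁴/12 = 77.4⁴/12 = 2.991×10^6 mm⁴
I = 2.991×10^6 mm⁴ = 2.991×10^-6 m⁴
Effective length L_e = K·L = 0.7 × 6.10 = 4.270 m
P_cr = π²EI / L_e² = π² × 200×10⁹ × 2.991×10^-6 / 4.270² = 3.238×10^5 N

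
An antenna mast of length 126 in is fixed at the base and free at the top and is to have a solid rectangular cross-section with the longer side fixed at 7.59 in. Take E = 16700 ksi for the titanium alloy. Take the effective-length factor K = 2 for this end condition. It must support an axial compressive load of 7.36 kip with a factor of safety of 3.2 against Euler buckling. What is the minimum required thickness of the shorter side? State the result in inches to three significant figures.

b ≈ 2.43 in

Required P_cr = n·P = 3.2 × 7.36 = 23.55 kip
L_e = K·L = 2 × 126 = 252.0 in
Required I = P_cr·L_e²/(π²E) = 2.355×10^4 × 252.0² / (π² × 1.67×10^7) = 9.074 in⁴
Rectangle, weak axis: I_min = h·b³/12 with h = 7.59 in fixed  ⇒  b = (12I/h)^(1/3) = 2.43 in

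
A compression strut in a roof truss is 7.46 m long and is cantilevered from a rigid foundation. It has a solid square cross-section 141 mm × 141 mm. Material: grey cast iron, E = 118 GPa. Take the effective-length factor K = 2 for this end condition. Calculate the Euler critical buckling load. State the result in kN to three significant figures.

P_cr ≈ 172 kN

I = a⁴/12 = 141⁴/12 = 3.294×10^7 mm⁴
I = 3.294×10^7 mm⁴ = 3.294×10^-5 m⁴
Effective length L_e = K·L = 2 × 7.46 = 14.92 m
P_cr = π²EI / L_e² = π² × 118×10⁹ × 3.294×10^-5 / 14.92² = 1.723×10^5 N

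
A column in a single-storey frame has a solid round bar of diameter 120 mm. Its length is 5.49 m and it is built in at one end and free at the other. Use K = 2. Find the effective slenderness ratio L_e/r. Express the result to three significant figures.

For a solid circle r = d/4 = 120/4 = 30.00 mm
L_e = K·L = 2 × 5.49 m = 10.98 m = 10980 mm
λ = L_e / r_min = 10980 / 30.00 = 366

λ ≈ 366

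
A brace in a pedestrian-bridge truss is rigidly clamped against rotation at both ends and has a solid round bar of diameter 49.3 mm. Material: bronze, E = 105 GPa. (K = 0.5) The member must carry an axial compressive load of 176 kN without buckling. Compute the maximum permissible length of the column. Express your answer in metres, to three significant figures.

I = πd⁴/64 = π×49.3⁴/64 = 2.900×10^5 mm⁴
I = 2.900×10^-7 m⁴
At the buckling limit P_cr = P = 1.760×10^5 N
From P_cr = π²EI/(K·L)²:  L = (1/K)·√(π²EI/P_cr) = (1/0.5)·√(π²×1.05×10^11×2.900×10^-7/1.760×10^5)
L = 2.61 m

L_max ≈ 2.61 m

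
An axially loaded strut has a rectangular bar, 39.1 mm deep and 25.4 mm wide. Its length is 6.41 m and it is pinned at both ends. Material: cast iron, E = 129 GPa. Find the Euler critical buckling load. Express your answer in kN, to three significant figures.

Buckling occurs about the weak axis: I_min = h·b³/12 with b = 25.4 mm (the shorter side).
I_min = 39.1×25.4³/12 = 5.339×10^4 mm⁴
I = 5.339×10^4 mm⁴ = 5.339×10^-8 m⁴
Effective length L_e = K·L = 1 × 6.41 = 6.410 m
P_cr = π²EI / L_e² = π² × 129×10⁹ × 5.339×10^-8 / 6.410² = 1.655×10^3 N

P_cr ≈ 1.65 kN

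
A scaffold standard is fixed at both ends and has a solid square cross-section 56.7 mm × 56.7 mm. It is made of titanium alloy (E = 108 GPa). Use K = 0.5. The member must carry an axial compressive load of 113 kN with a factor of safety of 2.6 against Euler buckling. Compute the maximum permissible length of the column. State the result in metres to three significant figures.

L_max ≈ 3.54 m

I = a⁴/12 = 56.7⁴/12 = 8.613×10^5 mm⁴
I = 8.613×10^-7 m⁴
Required critical load P_cr = n·P = 2.6 × 113 = 293.8 kN = 2.938×10^5 N
From P_cr = π²EI/(K·L)²:  L = (1/K)·√(π²EI/P_cr) = (1/0.5)·√(π²×1.08×10^11×8.613×10^-7/2.938×10^5)
L = 3.54 m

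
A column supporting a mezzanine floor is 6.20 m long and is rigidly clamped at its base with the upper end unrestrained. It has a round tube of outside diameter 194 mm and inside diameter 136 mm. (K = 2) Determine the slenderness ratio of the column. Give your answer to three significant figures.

d_o = 194 mm, d_i = 136 mm
I = π(d_o⁴ − d_i⁴)/64 = π(194⁴ − 136.0⁴)/64 = 5.274×10^7 mm⁴
A = 1.503×10^4 mm²;  r_min = √(I/A) = √(5.274×10^7/1.503×10^4) = 59.23 mm
L_e = K·L = 2 × 6.20 m = 12.40 m = 12400 mm
λ = L_e / r_min = 12400 / 59.23 = 209

λ ≈ 209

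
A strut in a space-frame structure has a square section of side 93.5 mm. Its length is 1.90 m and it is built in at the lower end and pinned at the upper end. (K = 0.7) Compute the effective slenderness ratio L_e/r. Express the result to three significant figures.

For a square r = a/√12 = 93.5/√12 = 26.99 mm
L_e = K·L = 0.7 × 1.90 m = 1.330 m = 1330.0 mm
λ = L_e / r_min = 1330.0 / 26.99 = 49.3

λ ≈ 49.3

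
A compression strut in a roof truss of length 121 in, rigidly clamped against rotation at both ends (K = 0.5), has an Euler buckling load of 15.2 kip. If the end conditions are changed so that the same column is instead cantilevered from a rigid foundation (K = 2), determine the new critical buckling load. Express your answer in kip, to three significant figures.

P_cr ∝ 1/K², so P_cr,new = P_cr,old × (K_old/K_new)² = 15.2 × (0.5/2)²
= 15.2 × 0.06250 = 0.950 kip

P_cr ≈ 0.950 kip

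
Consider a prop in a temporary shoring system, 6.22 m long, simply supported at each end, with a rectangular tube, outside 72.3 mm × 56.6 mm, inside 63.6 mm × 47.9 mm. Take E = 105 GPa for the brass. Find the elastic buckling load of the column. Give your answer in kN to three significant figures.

Weak-axis I_min = (h_o·b_o³ − h_i·b_i³)/12 with b_o = 56.6, b_i = 47.90 mm (shorter outer/inner sides).
I_min = (72.3×56.6³ − 63.60×47.90³)/12 = 5.100×10^5 mm⁴
I = 5.100×10^5 mm⁴ = 5.100×10^-7 m⁴
Effective length L_e = K·L = 1 × 6.22 = 6.220 m
P_cr = π²EI / L_e² = π² × 105×10⁹ × 5.100×10^-7 / 6.220² = 1.366×10^4 N

P_cr ≈ 13.7 kN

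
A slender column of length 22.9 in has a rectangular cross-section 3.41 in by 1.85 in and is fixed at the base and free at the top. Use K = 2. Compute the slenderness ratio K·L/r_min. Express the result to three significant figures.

λ ≈ 85.8

Buckling occurs about the weak axis: I_min = h·b³/12 with b = 1.85 in (the shorter side).
I_min = 3.41×1.85³/12 = 1.799 in⁴
A = 6.308 in²;  r_min = √(I/A) = √(1.799/6.308) = 0.5340 in
L_e = K·L = 2 × 22.9 = 45.80 in
λ = L_e / r_min = 45.800 / 0.5340 = 85.8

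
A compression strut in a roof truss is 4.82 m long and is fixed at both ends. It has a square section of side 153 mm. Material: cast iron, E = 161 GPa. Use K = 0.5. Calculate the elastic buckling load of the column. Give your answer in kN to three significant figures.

I = a⁴/12 = 153⁴/12 = 4.567×10^7 mm⁴
I = 4.567×10^7 mm⁴ = 4.567×10^-5 m⁴
Effective length L_e = K·L = 0.5 × 4.82 = 2.410 m
P_cr = π²EI / L_e² = π² × 161×10⁹ × 4.567×10^-5 / 2.410² = 1.249×10^7 N

P_cr ≈ 12500 kN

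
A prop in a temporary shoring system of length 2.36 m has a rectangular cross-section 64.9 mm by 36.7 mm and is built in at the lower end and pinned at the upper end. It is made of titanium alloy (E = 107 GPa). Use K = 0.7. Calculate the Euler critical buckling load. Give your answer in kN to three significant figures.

Buckling occurs about the weak axis: I_min = h·b³/12 with b = 36.7 mm (the shorter side).
I_min = 64.9×36.7³/12 = 2.673×10^5 mm⁴
I = 2.673×10^5 mm⁴ = 2.673×10^-7 m⁴
Effective length L_e = K·L = 0.7 × 2.36 = 1.652 m
P_cr = π²EI / L_e² = π² × 107×10⁹ × 2.673×10^-7 / 1.652² = 1.034×10^5 N

P_cr ≈ 103 kN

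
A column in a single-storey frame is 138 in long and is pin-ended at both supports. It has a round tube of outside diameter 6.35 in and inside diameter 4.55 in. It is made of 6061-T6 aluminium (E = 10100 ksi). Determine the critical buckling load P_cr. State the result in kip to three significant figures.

P_cr ≈ 308 kip

d_o = 6.35 in, d_i = 4.55 in
I = π(d_o⁴ − d_i⁴)/64 = π(6.35⁴ − 4.550⁴)/64 = 58.77 in⁴
Effective length L_e = K·L = 1 × 138 = 138.0 in
P_cr = π²EI / L_e² = π² × 10100×10³ × 58.77 / 138.0² = 3.076×10^5 lb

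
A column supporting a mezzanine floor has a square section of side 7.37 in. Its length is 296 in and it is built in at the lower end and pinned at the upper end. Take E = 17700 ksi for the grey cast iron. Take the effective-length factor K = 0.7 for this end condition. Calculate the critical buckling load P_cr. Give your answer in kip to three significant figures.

I = a⁴/12 = 7.37⁴/12 = 245.9 in⁴
Effective length L_e = K·L = 0.7 × 296 = 207.2 in
P_cr = π²EI / L_e² = π² × 17700×10³ × 245.9 / 207.2² = 1.000×10^6 lb

P_cr ≈ 1000 kip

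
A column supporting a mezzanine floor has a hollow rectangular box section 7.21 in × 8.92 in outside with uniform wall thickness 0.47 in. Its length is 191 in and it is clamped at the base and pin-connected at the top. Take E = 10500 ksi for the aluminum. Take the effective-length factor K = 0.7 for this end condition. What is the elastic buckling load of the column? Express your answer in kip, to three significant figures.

Inner dimensions: h_i = 8.92 − 2×0.47 = 7.980 in, b_i = 7.21 − 2×0.47 = 6.270 in
Weak-axis I_min = (h_o·b_o³ − h_i·b_i³)/12 with b_o = 7.21, b_i = 6.270 in (shorter outer/inner sides).
I_min = (8.92×7.21³ − 7.980×6.270³)/12 = 114.7 in⁴
Effective length L_e = K·L = 0.7 × 191 = 133.7 in
P_cr = π²EI / L_e² = π² × 10500×10³ × 114.7 / 133.7² = 6.649×10^5 lb

P_cr ≈ 665 kip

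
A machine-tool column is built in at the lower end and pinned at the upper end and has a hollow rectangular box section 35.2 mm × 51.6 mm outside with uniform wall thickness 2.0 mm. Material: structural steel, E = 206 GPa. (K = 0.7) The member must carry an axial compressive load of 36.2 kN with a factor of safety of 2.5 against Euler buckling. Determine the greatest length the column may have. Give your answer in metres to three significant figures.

L_max ≈ 1.75 m

Inner dimensions: h_i = 51.6 − 2×2.0 = 47.60 mm, b_i = 35.2 − 2×2.0 = 31.20 mm
Weak-axis I_min = (h_o·b_o³ − h_i·b_i³)/12 with b_o = 35.2, b_i = 31.20 mm (shorter outer/inner sides).
I_min = (51.6×35.2³ − 47.60×31.20³)/12 = 6.707×10^4 mm⁴
I = 6.707×10^-8 m⁴
Required critical load P_cr = n·P = 2.5 × 36.2 = 90.50 kN = 9.050×10^4 N
From P_cr = π²EI/(K·L)²:  L = (1/K)·√(π²EI/P_cr) = (1/0.7)·√(π²×2.06×10^11×6.707×10^-8/9.050×10^4)
L = 1.75 m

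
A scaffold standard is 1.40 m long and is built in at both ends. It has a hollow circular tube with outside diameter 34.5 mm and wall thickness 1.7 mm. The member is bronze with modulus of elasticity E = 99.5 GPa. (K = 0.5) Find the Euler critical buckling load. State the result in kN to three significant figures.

P_cr ≈ 47.3 kN

Inner diameter d_i = 34.5 − 2×1.7 = 31.10 mm
I = π(d_o⁴ − d_i⁴)/64 = π(34.5⁴ − 31.10⁴)/64 = 2.362×10^4 mm⁴
I = 2.362×10^4 mm⁴ = 2.362×10^-8 m⁴
Effective length L_e = K·L = 0.5 × 1.40 = 0.7000 m
P_cr = π²EI / L_e² = π² × 99.5×10⁹ × 2.362×10^-8 / 0.7000² = 4.734×10^4 N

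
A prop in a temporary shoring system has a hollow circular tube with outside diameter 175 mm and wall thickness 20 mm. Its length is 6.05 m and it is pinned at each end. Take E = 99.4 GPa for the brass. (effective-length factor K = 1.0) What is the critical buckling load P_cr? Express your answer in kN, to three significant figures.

P_cr ≈ 797 kN

Inner diameter d_i = 175 − 2×20 = 135.0 mm
I = π(d_o⁴ − d_i⁴)/64 = π(175⁴ − 135.0⁴)/64 = 2.973×10^7 mm⁴
I = 2.973×10^7 mm⁴ = 2.973×10^-5 m⁴
Effective length L_e = K·L = 1 × 6.05 = 6.050 m
P_cr = π²EI / L_e² = π² × 99.4×10⁹ × 2.973×10^-5 / 6.050² = 7.970×10^5 N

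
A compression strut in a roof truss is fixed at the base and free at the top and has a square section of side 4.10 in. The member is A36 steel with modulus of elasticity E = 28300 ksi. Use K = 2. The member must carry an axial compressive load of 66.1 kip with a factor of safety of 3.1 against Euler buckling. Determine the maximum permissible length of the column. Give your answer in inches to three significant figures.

I = a⁴/12 = 4.10⁴/12 = 23.55 in⁴
Required critical load P_cr = n·P = 3.1 × 66.1 = 204.9 kip = 2.049×10^5 lb
From P_cr = π²EI/(K·L)²:  L = (1/K)·√(π²EI/P_cr) = (1/2)·√(π²×2.83×10^7×23.55/2.049×10^5)
L = 89.6 in

L_max ≈ 89.6 in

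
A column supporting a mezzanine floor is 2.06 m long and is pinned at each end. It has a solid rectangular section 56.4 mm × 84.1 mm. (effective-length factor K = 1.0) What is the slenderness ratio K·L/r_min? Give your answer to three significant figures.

λ ≈ 127

For a rectangle r_min = b/√12 = 56.4/√12 = 16.28 mm
L_e = K·L = 1 × 2.06 m = 2.060 m = 2060.0 mm
λ = L_e / r_min = 2060.0 / 16.28 = 127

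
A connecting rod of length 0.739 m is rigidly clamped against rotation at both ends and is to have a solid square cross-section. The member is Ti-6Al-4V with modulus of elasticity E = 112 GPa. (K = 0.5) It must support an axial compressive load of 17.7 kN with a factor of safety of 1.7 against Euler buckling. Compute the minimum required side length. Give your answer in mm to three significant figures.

a ≈ 14.5 mm

Required P_cr = n·P = 1.7 × 17.7 = 30.09 kN
L_e = K·L = 0.5 × 0.739 = 0.3695 m
Required I = P_cr·L_e²/(π²E) = 3.009×10^4 × 0.3695² / (π² × 1.12×10^11) = 3.716×10^-9 m⁴
I_req = 3.716×10^3 mm⁴
Solid square: I = a⁴/12  ⇒  a = (12I)^(1/4) = (12×3.716×10^3)^(1/4) = 14.5 mm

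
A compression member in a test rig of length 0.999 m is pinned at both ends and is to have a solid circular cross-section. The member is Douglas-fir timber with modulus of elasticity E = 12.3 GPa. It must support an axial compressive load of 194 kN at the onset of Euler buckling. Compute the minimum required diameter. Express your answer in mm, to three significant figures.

L_e = K·L = 1 × 0.999 = 0.9990 m
Required I = P_cr·L_e²/(π²E) = 1.940×10^5 × 0.9990² / (π² × 1.23×10^10) = 1.595×10^-6 m⁴
I_req = 1.595×10^6 mm⁴
Solid circle: I = πd⁴/64  ⇒  d = (64I/π)^(1/4) = (64×1.595×10^6/π)^(1/4) = 75.5 mm

d ≈ 75.5 mm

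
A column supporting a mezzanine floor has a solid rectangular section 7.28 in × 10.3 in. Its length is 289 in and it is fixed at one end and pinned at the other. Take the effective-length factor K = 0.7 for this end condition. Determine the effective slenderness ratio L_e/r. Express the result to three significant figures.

For a rectangle r_min = b/√12 = 7.28/√12 = 2.102 in
L_e = K·L = 0.7 × 289 = 202.3 in
λ = L_e / r_min = 202.30 / 2.102 = 96.3

λ ≈ 96.3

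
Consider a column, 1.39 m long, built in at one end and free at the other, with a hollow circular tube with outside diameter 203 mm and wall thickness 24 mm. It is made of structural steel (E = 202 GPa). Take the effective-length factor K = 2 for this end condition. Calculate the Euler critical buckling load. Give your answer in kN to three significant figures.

P_cr ≈ 14200 kN

Inner diameter d_i = 203 − 2×24 = 155.0 mm
I = π(d_o⁴ − d_i⁴)/64 = π(203⁴ − 155.0⁴)/64 = 5.503×10^7 mm⁴
I = 5.503×10^7 mm⁴ = 5.503×10^-5 m⁴
Effective length L_e = K·L = 2 × 1.39 = 2.780 m
P_cr = π²EI / L_e² = π² × 202×10⁹ × 5.503×10^-5 / 2.780² = 1.419×10^7 N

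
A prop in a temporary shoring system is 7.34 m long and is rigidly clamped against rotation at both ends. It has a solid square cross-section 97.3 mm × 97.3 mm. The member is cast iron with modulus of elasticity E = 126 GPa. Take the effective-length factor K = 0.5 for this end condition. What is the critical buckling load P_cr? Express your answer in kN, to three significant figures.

P_cr ≈ 690 kN

I = a⁴/12 = 97.3⁴/12 = 7.469×10^6 mm⁴
I = 7.469×10^6 mm⁴ = 7.469×10^-6 m⁴
Effective length L_e = K·L = 0.5 × 7.34 = 3.670 m
P_cr = π²EI / L_e² = π² × 126×10⁹ × 7.469×10^-6 / 3.670² = 6.896×10^5 N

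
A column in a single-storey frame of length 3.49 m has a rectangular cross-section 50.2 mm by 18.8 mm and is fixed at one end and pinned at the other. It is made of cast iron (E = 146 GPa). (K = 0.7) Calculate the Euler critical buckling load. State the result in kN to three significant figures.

Buckling occurs about the weak axis: I_min = h·b³/12 with b = 18.8 mm (the shorter side).
I_min = 50.2×18.8³/12 = 2.780×10^4 mm⁴
I = 2.780×10^4 mm⁴ = 2.780×10^-8 m⁴
Effective length L_e = K·L = 0.7 × 3.49 = 2.443 m
P_cr = π²EI / L_e² = π² × 146×10⁹ × 2.780×10^-8 / 2.443² = 6.711×10^3 N

P_cr ≈ 6.71 kN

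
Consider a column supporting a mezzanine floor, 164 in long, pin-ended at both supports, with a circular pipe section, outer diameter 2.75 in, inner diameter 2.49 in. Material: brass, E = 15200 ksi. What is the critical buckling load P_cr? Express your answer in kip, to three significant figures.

P_cr ≈ 5.13 kip

d_o = 2.75 in, d_i = 2.49 in
I = π(d_o⁴ − d_i⁴)/64 = π(2.75⁴ − 2.490⁴)/64 = 0.9204 in⁴
Effective length L_e = K·L = 1 × 164 = 164.0 in
P_cr = π²EI / L_e² = π² × 15200×10³ × 0.9204 / 164.0² = 5.134×10^3 lb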